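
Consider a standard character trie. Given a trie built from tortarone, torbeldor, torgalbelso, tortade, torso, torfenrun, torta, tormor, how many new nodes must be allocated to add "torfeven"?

3

The longest prefix of "torfeven" already in the trie is "torfe" (length 5).
So 8 − 5 = 3 new nodes.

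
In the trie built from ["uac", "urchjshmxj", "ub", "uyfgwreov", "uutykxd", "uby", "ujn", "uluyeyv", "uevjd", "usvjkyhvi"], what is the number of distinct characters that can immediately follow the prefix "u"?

9

Follow the path "u" to its node, then look at its outgoing edges.
Distinct next characters after "u": a, b, e, j, l, r, s, u, y.
That node has 9 child edges.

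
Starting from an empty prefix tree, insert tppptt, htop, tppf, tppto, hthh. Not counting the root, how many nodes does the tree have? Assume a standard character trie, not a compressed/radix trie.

For each word, the new-node count is its length minus the longest prefix already in the trie:
  "tppptt" → 6 new (t, p, p, p, t, t)
  "htop" → 4 new (h, t, o, p)
  "tppf" → prefix "tpp" already present; 1 new (f)
  "tppto" → prefix "tpp" already present; 2 new (t, o)
  "hthh" → prefix "ht" already present; 2 new (h, h)
Total nodes = 6 + 4 + 1 + 2 + 2 = 15

15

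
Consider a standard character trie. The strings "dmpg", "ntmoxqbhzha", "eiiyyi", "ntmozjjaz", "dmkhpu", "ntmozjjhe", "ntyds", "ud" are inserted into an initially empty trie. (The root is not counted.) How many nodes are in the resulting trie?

Trace insertions, counting only characters that open a new branch:
  "dmpg" → 4 new (d, m, p, g)
  "ntmoxqbhzha" → 11 new (n, t, m, o, x, q, b, h, z, h, a)
  "eiiyyi" → 6 new (e, i, i, y, y, i)
  "ntmozjjaz" → prefix "ntmo" already present; 5 new (z, j, j, a, z)
  "dmkhpu" → prefix "dm" already present; 4 new (k, h, p, u)
  "ntmozjjhe" → prefix "ntmozjj" already present; 2 new (h, e)
  "ntyds" → prefix "nt" already present; 3 new (y, d, s)
  "ud" → 2 new (u, d)
Total nodes = 4 + 11 + 6 + 5 + 4 + 2 + 3 + 2 = 37

37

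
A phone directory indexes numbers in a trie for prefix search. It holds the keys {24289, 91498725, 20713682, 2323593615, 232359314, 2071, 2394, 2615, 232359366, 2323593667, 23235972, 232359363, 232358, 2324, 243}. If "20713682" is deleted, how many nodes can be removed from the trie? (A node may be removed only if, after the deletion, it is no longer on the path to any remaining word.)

4

After clearing the end-marker at "20713682", prune upward until reaching a node still needed by another word.
The suffix "3682" (4 nodes) is used only by "20713682"; "2071" is itself a stored word, so pruning stops there.
Nodes removed: 4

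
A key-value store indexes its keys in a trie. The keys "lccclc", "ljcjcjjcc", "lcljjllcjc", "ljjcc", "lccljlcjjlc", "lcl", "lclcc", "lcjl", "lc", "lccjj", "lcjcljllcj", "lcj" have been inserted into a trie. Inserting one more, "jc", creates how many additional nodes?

Nothing in the trie begins with "j"; the whole of "jc" is new.
2 − 0 = 2 new nodes.

2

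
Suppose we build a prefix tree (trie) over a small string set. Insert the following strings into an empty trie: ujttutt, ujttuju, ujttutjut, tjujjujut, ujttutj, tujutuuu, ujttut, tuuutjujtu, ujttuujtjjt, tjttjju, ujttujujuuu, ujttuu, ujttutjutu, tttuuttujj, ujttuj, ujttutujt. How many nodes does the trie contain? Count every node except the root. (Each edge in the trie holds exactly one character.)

64

For each word, the new-node count is its length minus the longest prefix already in the trie:
  "ujttutt" → 7 new (u, j, t, t, u, t, t)
  "ujttuju" → prefix "ujttu" already present; 2 new (j, u)
  "ujttutjut" → prefix "ujttut" already present; 3 new (j, u, t)
  "tjujjujut" → 9 new (t, j, u, j, j, u, j, u, t)
  "ujttutj" → prefix "ujttutj" already present; 0 new (none)
  "tujutuuu" → prefix "t" already present; 7 new (u, j, u, t, u, u, u)
  "ujttut" → prefix "ujttut" already present; 0 new (none)
  "tuuutjujtu" → prefix "tu" already present; 8 new (u, u, t, j, u, j, t, u)
  "ujttuujtjjt" → prefix "ujttu" already present; 6 new (u, j, t, j, j, t)
  "tjttjju" → prefix "tj" already present; 5 new (t, t, j, j, u)
  "ujttujujuuu" → prefix "ujttuju" already present; 4 new (j, u, u, u)
  "ujttuu" → prefix "ujttuu" already present; 0 new (none)
  "ujttutjutu" → prefix "ujttutjut" already present; 1 new (u)
  "tttuuttujj" → prefix "t" already present; 9 new (t, t, u, u, t, t, u, j, j)
  "ujttuj" → prefix "ujttuj" already present; 0 new (none)
  "ujttutujt" → prefix "ujttut" already present; 3 new (u, j, t)
Total nodes = 7 + 2 + 3 + 9 + 0 + 7 + 0 + 8 + 6 + 5 + 4 + 0 + 1 + 9 + 0 + 3 = 64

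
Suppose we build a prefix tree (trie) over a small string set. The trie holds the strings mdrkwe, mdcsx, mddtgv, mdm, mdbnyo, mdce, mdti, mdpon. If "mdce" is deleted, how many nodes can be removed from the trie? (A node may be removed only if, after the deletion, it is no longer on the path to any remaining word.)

After clearing the end-marker at "mdce", prune upward until reaching a node still needed by another word.
The suffix "e" (1 node) is used only by "mdce"; the node for "mdc" still has the child "s", so pruning stops there.
Nodes removed: 1

1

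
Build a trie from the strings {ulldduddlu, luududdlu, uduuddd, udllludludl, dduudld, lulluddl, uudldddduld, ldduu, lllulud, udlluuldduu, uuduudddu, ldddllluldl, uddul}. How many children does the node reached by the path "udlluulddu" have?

1

Follow the path "udlluulddu" to its node, then look at its outgoing edges.
Characters that immediately follow "udlluulddu" among the stored strings: {u}.
That node has 1 child edge.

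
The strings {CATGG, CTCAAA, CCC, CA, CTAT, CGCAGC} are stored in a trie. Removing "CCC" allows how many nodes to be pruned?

A node on "CCC"'s path can go only if nothing else ends at it or branches off below it.
The suffix "CC" (2 nodes) is used only by "CCC"; the node for "C" still has the child "A", so pruning stops there.
Nodes removed: 2

2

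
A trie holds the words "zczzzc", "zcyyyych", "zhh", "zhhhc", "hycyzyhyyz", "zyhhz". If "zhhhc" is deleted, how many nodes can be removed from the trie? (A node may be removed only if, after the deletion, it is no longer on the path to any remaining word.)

Walk "zhhhc" from the leaf back toward the root, removing each node that no remaining word uses.
The suffix "hc" (2 nodes) is used only by "zhhhc"; "zhh" is itself a stored word, so pruning stops there.
Nodes removed: 2

2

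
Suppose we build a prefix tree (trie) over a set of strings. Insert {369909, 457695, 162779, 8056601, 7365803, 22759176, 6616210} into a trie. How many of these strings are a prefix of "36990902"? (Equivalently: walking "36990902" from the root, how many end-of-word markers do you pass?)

Traverse "36990902" character by character; count nodes along the way that are marked as word ends.
Prefixes of the query that are stored words: "369909"
Count: 1

1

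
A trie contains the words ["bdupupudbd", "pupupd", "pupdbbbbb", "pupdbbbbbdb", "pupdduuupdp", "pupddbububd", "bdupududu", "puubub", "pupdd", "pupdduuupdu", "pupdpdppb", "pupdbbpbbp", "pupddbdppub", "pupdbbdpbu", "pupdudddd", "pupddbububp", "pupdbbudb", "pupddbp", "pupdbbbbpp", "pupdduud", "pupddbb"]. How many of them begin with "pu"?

Walk to "pu"; the words in its subtree are exactly those with that prefix.
Words under "pu": pupdbbbbb, pupdbbbbbdb, pupdbbbbpp, pupdbbdpbu, pupdbbpbbp, pupdbbudb, pupdd, pupddbb, pupddbdppub, pupddbp, pupddbububd, pupddbububp, pupdduud, pupdduuupdp, pupdduuupdu, pupdpdppb, pupdudddd, pupupd, puubub
Count: 19

19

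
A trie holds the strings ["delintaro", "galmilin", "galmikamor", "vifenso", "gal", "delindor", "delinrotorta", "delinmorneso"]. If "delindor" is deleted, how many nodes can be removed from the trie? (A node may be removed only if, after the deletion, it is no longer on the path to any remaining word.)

3

A node on "delindor"'s path can go only if nothing else ends at it or branches off below it.
The suffix "dor" (3 nodes) is used only by "delindor"; the node for "delin" still has the child "t", so pruning stops there.
Nodes removed: 3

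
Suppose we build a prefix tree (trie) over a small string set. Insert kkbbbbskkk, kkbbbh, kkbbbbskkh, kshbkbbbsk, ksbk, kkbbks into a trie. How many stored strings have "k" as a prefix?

6

Traverse to the node for "k", then collect every word in that subtree.
Words under "k": kkbbbbskkh, kkbbbbskkk, kkbbbh, kkbbks, ksbk, kshbkbbbsk
Count: 6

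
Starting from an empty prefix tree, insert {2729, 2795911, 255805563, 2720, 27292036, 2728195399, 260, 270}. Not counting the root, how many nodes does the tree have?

32

Count nodes per top-level branch (shared prefixes stored once):
  '2'-branch (255805563, 260, 270, 2720, 2728195399, 2729, 27292036, 2795911): 32 nodes
Sum: 32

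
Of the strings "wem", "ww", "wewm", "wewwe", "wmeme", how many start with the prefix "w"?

5

Walk to "w"; the words in its subtree are exactly those with that prefix.
Words under "w": wem, wewm, wewwe, wmeme, ww
Count: 5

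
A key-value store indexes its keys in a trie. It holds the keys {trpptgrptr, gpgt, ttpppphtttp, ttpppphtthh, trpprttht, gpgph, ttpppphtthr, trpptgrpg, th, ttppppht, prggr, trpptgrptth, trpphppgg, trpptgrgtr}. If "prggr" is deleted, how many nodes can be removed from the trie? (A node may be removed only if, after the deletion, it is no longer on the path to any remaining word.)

5

After clearing the end-marker at "prggr", prune upward until reaching a node still needed by another word.
No other word shares any prefix with "prggr", so all 5 of its nodes go.
Nodes removed: 5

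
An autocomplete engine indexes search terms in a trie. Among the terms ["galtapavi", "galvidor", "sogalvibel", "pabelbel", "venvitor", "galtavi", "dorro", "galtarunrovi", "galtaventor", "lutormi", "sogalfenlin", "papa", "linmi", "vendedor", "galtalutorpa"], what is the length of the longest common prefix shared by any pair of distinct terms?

6

Equivalently: take the maximum, over all pairs, of their longest common prefix length.
e.g. "galtaventor" and "galtavi" share the prefix "galtav" of length 6; no pair shares a longer one.
Longest shared-prefix length: 6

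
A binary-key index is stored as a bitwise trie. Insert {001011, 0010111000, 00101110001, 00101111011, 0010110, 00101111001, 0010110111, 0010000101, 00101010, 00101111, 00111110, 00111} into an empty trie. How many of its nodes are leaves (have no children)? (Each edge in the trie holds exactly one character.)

7

Leaves are exactly the stored words that no other stored word extends.
Those words: "0010000101", "00101010", "0010110111", "00101110001", "00101111001", "00101111011", "00111110"
Leaf count: 7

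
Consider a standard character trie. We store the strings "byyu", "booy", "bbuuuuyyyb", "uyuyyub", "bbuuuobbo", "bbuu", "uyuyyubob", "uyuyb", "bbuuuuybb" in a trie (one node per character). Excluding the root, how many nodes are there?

32

Trace insertions, counting only characters that open a new branch:
  "byyu" → 4 new (b, y, y, u)
  "booy" → prefix "b" already present; 3 new (o, o, y)
  "bbuuuuyyyb" → prefix "b" already present; 9 new (b, u, u, u, u, y, y, y, b)
  "uyuyyub" → 7 new (u, y, u, y, y, u, b)
  "bbuuuobbo" → prefix "bbuuu" already present; 4 new (o, b, b, o)
  "bbuu" → prefix "bbuu" already present; 0 new (none)
  "uyuyyubob" → prefix "uyuyyub" already present; 2 new (o, b)
  "uyuyb" → prefix "uyuy" already present; 1 new (b)
  "bbuuuuybb" → prefix "bbuuuuy" already present; 2 new (b, b)
Total nodes = 4 + 3 + 9 + 7 + 4 + 0 + 2 + 1 + 2 = 32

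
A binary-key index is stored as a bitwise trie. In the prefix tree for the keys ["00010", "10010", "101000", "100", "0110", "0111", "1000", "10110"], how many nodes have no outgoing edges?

Leaves are exactly the stored words that no other stored word extends.
Those words: "00010", "0110", "0111", "1000", "10010", "101000", "10110"
Leaf count: 7

7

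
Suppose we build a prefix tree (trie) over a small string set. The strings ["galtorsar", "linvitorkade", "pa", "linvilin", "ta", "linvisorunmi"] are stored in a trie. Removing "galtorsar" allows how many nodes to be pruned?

9

A node on "galtorsar"'s path can go only if nothing else ends at it or branches off below it.
No other word shares any prefix with "galtorsar", so all 9 of its nodes go.
Nodes removed: 9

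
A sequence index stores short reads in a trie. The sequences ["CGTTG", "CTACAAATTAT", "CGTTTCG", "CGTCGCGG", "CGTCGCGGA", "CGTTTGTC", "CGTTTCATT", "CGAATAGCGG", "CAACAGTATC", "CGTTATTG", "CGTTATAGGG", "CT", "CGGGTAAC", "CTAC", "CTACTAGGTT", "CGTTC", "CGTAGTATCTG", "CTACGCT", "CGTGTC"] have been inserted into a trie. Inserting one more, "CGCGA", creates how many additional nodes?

3

The longest prefix of "CGCGA" already in the trie is "CG" (length 2).
So 5 − 2 = 3 new nodes.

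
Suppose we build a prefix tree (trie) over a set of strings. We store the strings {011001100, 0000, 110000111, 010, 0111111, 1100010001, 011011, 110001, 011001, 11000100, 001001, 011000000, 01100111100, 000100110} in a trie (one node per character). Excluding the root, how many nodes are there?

51

Insert word by word; a character creates a node only if that edge doesn't already exist:
  "011001100" → 9 new (0, 1, 1, 0, 0, 1, 1, 0, 0)
  "0000" → prefix "0" already present; 3 new (0, 0, 0)
  "110000111" → 9 new (1, 1, 0, 0, 0, 0, 1, 1, 1)
  "010" → prefix "01" already present; 1 new (0)
  "0111111" → prefix "011" already present; 4 new (1, 1, 1, 1)
  "1100010001" → prefix "11000" already present; 5 new (1, 0, 0, 0, 1)
  "011011" → prefix "0110" already present; 2 new (1, 1)
  "110001" → prefix "110001" already present; 0 new (none)
  "011001" → prefix "011001" already present; 0 new (none)
  "11000100" → prefix "11000100" already present; 0 new (none)
  "001001" → prefix "00" already present; 4 new (1, 0, 0, 1)
  "011000000" → prefix "01100" already present; 4 new (0, 0, 0, 0)
  "01100111100" → prefix "0110011" already present; 4 new (1, 1, 0, 0)
  "000100110" → prefix "000" already present; 6 new (1, 0, 0, 1, 1, 0)
Total nodes = 9 + 3 + 9 + 1 + 4 + 5 + 2 + 0 + 0 + 0 + 4 + 4 + 4 + 6 = 51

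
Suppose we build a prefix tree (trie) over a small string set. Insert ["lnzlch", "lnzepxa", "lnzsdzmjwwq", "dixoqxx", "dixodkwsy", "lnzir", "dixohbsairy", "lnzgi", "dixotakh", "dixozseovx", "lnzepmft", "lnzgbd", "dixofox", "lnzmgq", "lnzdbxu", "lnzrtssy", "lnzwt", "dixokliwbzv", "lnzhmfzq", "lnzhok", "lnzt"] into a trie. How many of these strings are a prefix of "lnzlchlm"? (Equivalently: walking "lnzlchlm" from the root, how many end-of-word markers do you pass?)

1

Walk "lnzlchlm" from the root; an end-of-word marker is hit whenever a stored word is a prefix of "lnzlchlm".
Prefixes of the query that are stored words: "lnzlch"
Count: 1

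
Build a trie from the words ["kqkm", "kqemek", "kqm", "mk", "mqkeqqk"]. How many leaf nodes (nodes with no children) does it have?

A leaf is a node with no children — equivalently, the end of a word that is not a proper prefix of any other stored word.
Those words: "kqemek", "kqkm", "kqm", "mk", "mqkeqqk"
Leaf count: 5

5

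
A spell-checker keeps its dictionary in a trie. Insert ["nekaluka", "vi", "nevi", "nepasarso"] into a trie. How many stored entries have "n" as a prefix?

Filter for entries beginning with "n":
Words under "n": nekaluka, nepasarso, nevi
Count: 3

3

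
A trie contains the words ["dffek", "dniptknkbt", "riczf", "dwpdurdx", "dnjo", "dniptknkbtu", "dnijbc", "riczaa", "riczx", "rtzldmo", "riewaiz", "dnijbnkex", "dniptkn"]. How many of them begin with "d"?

Walk to "d"; the words in its subtree are exactly those with that prefix.
Words under "d": dffek, dnijbc, dnijbnkex, dniptkn, dniptknkbt, dniptknkbtu, dnjo, dwpdurdx
Count: 8

8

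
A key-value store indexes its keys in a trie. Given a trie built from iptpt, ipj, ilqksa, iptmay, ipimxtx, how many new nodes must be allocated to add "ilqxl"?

2

"ilq" is already a path in the trie; the remaining "xl" must be added.
So 5 − 3 = 2 new nodes.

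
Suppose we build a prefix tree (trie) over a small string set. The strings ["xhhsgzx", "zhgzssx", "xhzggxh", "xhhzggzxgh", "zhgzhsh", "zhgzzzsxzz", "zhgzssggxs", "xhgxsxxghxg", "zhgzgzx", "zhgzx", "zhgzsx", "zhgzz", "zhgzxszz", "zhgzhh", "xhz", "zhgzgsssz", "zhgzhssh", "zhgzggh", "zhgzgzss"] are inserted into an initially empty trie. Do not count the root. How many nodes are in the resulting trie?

Count nodes per top-level branch (shared prefixes stored once):
  'x'-branch (xhgxsxxghxg, xhhsgzx, xhhzggzxgh, xhz, xhzggxh): 28 nodes
  'z'-branch (zhgzggh, zhgzgsssz, zhgzgzss, zhgzgzx, zhgzhh, zhgzhsh, zhgzhssh, zhgzssggxs, zhgzssx, zhgzsx, zhgzx, zhgzxszz, zhgzz, zhgzzzsxzz): 39 nodes
Sum: 67

67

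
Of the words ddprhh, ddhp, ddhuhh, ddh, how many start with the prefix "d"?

Walk to "d"; the words in its subtree are exactly those with that prefix.
Words under "d": ddh, ddhp, ddhuhh, ddprhh
Count: 4

4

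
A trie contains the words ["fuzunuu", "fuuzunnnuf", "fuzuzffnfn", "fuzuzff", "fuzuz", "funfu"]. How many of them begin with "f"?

Filter for entries beginning with "f":
Words under "f": funfu, fuuzunnnuf, fuzunuu, fuzuz, fuzuzff, fuzuzffnfn
Count: 6

6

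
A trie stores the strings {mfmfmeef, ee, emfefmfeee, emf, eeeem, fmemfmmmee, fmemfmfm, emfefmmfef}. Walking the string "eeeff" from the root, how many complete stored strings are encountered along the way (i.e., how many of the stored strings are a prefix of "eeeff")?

Walk "eeeff" from the root; an end-of-word marker is hit whenever a stored word is a prefix of "eeeff".
Prefixes of the query that are stored words: "ee"
Count: 1

1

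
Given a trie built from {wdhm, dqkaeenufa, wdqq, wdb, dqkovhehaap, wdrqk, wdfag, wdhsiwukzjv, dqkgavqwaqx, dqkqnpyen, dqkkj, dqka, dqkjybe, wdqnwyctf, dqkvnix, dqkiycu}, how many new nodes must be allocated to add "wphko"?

"w" is already a path in the trie; the remaining "phko" must be added.
New nodes needed: |"wphko"| − 1 = 5 − 1 = 4.

4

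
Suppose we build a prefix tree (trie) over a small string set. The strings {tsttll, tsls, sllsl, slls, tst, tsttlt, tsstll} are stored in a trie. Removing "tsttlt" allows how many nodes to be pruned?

1

A node on "tsttlt"'s path can go only if nothing else ends at it or branches off below it.
The suffix "t" (1 node) is used only by "tsttlt"; the node for "tsttl" still has the child "l", so pruning stops there.
Nodes removed: 1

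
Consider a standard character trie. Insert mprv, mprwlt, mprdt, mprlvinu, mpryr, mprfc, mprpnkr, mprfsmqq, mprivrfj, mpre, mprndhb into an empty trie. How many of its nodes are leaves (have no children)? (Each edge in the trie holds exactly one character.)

11

Leaves are exactly the stored words that no other stored word extends.
Those words: "mprdt", "mpre", "mprfc", "mprfsmqq", "mprivrfj", "mprlvinu", "mprndhb", "mprpnkr", "mprv", "mprwlt", "mpryr"
Leaf count: 11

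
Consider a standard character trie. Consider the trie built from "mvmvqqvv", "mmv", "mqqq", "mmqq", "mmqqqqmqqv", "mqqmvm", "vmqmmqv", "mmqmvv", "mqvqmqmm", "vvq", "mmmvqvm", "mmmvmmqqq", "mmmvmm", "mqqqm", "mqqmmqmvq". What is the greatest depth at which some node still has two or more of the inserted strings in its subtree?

6

Look for the deepest trie node that still has at least two words in its subtree.
"mmmvmm" and "mmmvmmqqq" agree on "mmmvmm" (6 characters) before diverging; nothing deeper is shared.
Longest shared-prefix length: 6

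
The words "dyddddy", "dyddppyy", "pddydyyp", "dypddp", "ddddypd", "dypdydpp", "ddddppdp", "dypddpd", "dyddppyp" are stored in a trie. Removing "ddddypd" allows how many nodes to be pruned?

A node on "ddddypd"'s path can go only if nothing else ends at it or branches off below it.
The suffix "ypd" (3 nodes) is used only by "ddddypd"; the node for "dddd" still has the child "p", so pruning stops there.
Nodes removed: 3

3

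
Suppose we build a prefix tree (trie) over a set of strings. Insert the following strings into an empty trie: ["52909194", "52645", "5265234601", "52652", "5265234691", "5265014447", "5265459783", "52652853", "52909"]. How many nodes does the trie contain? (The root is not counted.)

Count nodes per top-level branch (shared prefixes stored once):
  '5'-branch (52645, 5265014447, 52652, 5265234601, 5265234691, 52652853, 5265459783, 52909, 52909194): 35 nodes
Sum: 35

35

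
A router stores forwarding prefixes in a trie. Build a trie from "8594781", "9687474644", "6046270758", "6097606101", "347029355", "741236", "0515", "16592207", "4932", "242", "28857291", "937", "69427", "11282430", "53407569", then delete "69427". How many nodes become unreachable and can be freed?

After clearing the end-marker at "69427", prune upward until reaching a node still needed by another word.
The suffix "9427" (4 nodes) is used only by "69427"; the node for "6" still has the child "0", so pruning stops there.
Nodes removed: 4

4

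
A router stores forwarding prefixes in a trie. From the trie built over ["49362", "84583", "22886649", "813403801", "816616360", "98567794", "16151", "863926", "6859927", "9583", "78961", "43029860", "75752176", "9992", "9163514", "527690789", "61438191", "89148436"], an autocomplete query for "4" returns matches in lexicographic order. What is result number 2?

49362

Filter for "4…" and sort: "43029860", "49362"
The 2nd is 49362.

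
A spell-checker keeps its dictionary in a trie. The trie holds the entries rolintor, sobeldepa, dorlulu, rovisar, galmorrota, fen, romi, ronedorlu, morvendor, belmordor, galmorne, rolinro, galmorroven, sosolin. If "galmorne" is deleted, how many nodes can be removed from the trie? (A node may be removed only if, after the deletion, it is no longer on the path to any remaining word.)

A node on "galmorne"'s path can go only if nothing else ends at it or branches off below it.
The suffix "ne" (2 nodes) is used only by "galmorne"; the node for "galmor" still has the child "r", so pruning stops there.
Nodes removed: 2

2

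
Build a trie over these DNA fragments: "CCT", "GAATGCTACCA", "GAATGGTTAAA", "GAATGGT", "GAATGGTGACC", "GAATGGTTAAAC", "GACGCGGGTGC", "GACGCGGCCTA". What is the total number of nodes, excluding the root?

38

Count nodes per top-level branch (shared prefixes stored once):
  'C'-branch (CCT): 3 nodes
  'G'-branch (GAATGCTACCA, GAATGGT, GAATGGTGACC, GAATGGTTAAA, GAATGGTTAAAC, GACGCGGCCTA, GACGCGGGTGC): 35 nodes
Sum: 38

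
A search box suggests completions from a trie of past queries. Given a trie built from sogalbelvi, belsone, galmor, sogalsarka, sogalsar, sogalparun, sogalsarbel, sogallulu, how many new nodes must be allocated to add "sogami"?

2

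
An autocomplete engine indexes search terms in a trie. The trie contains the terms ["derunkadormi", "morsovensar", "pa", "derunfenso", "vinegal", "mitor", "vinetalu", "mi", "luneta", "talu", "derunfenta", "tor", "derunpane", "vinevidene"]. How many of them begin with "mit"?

1

Filter for entries beginning with "mit":
Words under "mit": mitor
Count: 1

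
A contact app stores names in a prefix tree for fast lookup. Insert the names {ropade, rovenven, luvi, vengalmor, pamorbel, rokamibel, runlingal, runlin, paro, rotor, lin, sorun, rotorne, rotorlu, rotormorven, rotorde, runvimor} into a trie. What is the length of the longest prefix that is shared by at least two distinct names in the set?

6

Equivalently: take the maximum, over all pairs, of their longest common prefix length.
"runlin" and "runlingal" agree on "runlin" (6 characters) before diverging; nothing deeper is shared.
Longest shared-prefix length: 6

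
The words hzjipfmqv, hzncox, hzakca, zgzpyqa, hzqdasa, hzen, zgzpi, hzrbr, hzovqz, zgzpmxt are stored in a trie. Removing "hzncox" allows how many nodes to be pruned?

Walk "hzncox" from the leaf back toward the root, removing each node that no remaining word uses.
The suffix "ncox" (4 nodes) is used only by "hzncox"; the node for "hz" still has the child "j", so pruning stops there.
Nodes removed: 4

4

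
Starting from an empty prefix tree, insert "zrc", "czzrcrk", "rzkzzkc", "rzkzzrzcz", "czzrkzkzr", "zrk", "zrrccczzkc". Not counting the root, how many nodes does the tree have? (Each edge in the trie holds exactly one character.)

35

Count nodes per top-level branch (shared prefixes stored once):
  'c'-branch (czzrcrk, czzrkzkzr): 12 nodes
  'r'-branch (rzkzzkc, rzkzzrzcz): 11 nodes
  'z'-branch (zrc, zrk, zrrccczzkc): 12 nodes
Sum: 35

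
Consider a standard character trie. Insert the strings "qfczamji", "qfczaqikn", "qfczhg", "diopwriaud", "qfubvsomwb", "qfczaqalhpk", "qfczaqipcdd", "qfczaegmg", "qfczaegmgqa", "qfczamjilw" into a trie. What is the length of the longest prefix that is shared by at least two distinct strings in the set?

Look for the deepest trie node that still has at least two words in its subtree.
e.g. "qfczaegmg" and "qfczaegmgqa" share the prefix "qfczaegmg" of length 9; no pair shares a longer one.
Longest shared-prefix length: 9

9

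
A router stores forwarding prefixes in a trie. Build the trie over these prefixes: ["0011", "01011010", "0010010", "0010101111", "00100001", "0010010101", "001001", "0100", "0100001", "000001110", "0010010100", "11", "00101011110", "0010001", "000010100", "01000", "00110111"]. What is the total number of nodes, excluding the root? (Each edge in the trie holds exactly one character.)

52

Trace insertions, counting only characters that open a new branch:
  "0011" → 4 new (0, 0, 1, 1)
  "01011010" → prefix "0" already present; 7 new (1, 0, 1, 1, 0, 1, 0)
  "0010010" → prefix "001" already present; 4 new (0, 0, 1, 0)
  "0010101111" → prefix "0010" already present; 6 new (1, 0, 1, 1, 1, 1)
  "00100001" → prefix "00100" already present; 3 new (0, 0, 1)
  "0010010101" → prefix "0010010" already present; 3 new (1, 0, 1)
  "001001" → prefix "001001" already present; 0 new (none)
  "0100" → prefix "010" already present; 1 new (0)
  "0100001" → prefix "0100" already present; 3 new (0, 0, 1)
  "000001110" → prefix "00" already present; 7 new (0, 0, 0, 1, 1, 1, 0)
  "0010010100" → prefix "001001010" already present; 1 new (0)
  "11" → 2 new (1, 1)
  "00101011110" → prefix "0010101111" already present; 1 new (0)
  "0010001" → prefix "001000" already present; 1 new (1)
  "000010100" → prefix "0000" already present; 5 new (1, 0, 1, 0, 0)
  "01000" → prefix "01000" already present; 0 new (none)
  "00110111" → prefix "0011" already present; 4 new (0, 1, 1, 1)
Total nodes = 4 + 7 + 4 + 6 + 3 + 3 + 0 + 1 + 3 + 7 + 1 + 2 + 1 + 1 + 5 + 0 + 4 = 52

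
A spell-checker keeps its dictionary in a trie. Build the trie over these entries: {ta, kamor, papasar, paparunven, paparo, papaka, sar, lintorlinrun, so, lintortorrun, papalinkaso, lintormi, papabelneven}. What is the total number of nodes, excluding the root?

62

Count nodes per top-level branch (shared prefixes stored once):
  'k'-branch (kamor): 5 nodes
  'l'-branch (lintorlinrun, lintormi, lintortorrun): 20 nodes
  'p'-branch (papabelneven, papaka, papalinkaso, paparo, paparunven, papasar): 31 nodes
  's'-branch (sar, so): 4 nodes
  't'-branch (ta): 2 nodes
Sum: 62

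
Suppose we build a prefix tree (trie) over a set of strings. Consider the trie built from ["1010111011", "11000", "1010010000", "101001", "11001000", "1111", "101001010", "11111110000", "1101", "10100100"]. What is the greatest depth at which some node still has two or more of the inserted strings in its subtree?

Look for the deepest trie node that still has at least two words in its subtree.
"10100100" and "1010010000" agree on "10100100" (8 characters) before diverging; nothing deeper is shared.
Longest shared-prefix length: 8

8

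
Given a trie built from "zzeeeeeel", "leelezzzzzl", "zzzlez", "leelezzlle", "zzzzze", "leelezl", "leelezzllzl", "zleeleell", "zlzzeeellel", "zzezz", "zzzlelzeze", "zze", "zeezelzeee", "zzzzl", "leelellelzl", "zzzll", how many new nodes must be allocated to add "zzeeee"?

0

Every character of "zzeeee" already lies on an existing path (it is a prefix of some stored word).
No new nodes are needed: 0.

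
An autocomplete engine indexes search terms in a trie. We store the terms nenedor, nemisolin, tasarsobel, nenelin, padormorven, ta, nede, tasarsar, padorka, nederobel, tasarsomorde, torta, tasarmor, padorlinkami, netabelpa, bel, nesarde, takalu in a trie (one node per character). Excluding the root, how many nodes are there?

Count nodes per top-level branch (shared prefixes stored once):
  'b'-branch (bel): 3 nodes
  'n'-branch (nede, nederobel, nemisolin, nenedor, nenelin, nesarde, netabelpa): 36 nodes
  'p'-branch (padorka, padorlinkami, padormorven): 20 nodes
  't'-branch (ta, takalu, tasarmor, tasarsar, tasarsobel, tasarsomorde, torta): 28 nodes
Sum: 87

87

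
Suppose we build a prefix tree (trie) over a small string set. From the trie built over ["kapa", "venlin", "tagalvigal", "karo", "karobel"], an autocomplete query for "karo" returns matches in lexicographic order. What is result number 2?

Words with prefix "karo", in lexicographic order: "karo", "karobel"
The 2nd is karobel.

karobel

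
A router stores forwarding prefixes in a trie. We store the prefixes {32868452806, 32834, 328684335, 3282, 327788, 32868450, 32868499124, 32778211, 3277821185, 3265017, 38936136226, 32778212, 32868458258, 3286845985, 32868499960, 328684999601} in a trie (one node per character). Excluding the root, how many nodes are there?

59

Insert word by word; a character creates a node only if that edge doesn't already exist:
  "32868452806" → 11 new (3, 2, 8, 6, 8, 4, 5, 2, 8, 0, 6)
  "32834" → prefix "328" already present; 2 new (3, 4)
  "328684335" → prefix "328684" already present; 3 new (3, 3, 5)
  "3282" → prefix "328" already present; 1 new (2)
  "327788" → prefix "32" already present; 4 new (7, 7, 8, 8)
  "32868450" → prefix "3286845" already present; 1 new (0)
  "32868499124" → prefix "328684" already present; 5 new (9, 9, 1, 2, 4)
  "32778211" → prefix "32778" already present; 3 new (2, 1, 1)
  "3277821185" → prefix "32778211" already present; 2 new (8, 5)
  "3265017" → prefix "32" already present; 5 new (6, 5, 0, 1, 7)
  "38936136226" → prefix "3" already present; 10 new (8, 9, 3, 6, 1, 3, 6, 2, 2, 6)
  "32778212" → prefix "3277821" already present; 1 new (2)
  "32868458258" → prefix "3286845" already present; 4 new (8, 2, 5, 8)
  "3286845985" → prefix "3286845" already present; 3 new (9, 8, 5)
  "32868499960" → prefix "32868499" already present; 3 new (9, 6, 0)
  "328684999601" → prefix "32868499960" already present; 1 new (1)
Total nodes = 11 + 2 + 3 + 1 + 4 + 1 + 5 + 3 + 2 + 5 + 10 + 1 + 4 + 3 + 3 + 1 = 59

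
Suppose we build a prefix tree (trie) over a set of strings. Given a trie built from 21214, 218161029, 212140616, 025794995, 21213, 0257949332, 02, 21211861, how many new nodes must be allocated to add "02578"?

1

Walking "02578" from the root, the first 4 characters ("0257") follow existing edges; "8" is the first miss.
So 5 − 4 = 1 new nodes.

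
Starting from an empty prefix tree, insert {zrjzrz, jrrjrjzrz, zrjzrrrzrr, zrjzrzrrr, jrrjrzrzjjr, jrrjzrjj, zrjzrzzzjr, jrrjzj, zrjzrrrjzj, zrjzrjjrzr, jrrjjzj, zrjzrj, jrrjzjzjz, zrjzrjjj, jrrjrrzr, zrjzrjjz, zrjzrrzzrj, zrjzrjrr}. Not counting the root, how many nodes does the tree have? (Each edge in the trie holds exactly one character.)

63

For each word, the new-node count is its length minus the longest prefix already in the trie:
  "zrjzrz" → 6 new (z, r, j, z, r, z)
  "jrrjrjzrz" → 9 new (j, r, r, j, r, j, z, r, z)
  "zrjzrrrzrr" → prefix "zrjzr" already present; 5 new (r, r, z, r, r)
  "zrjzrzrrr" → prefix "zrjzrz" already present; 3 new (r, r, r)
  "jrrjrzrzjjr" → prefix "jrrjr" already present; 6 new (z, r, z, j, j, r)
  "jrrjzrjj" → prefix "jrrj" already present; 4 new (z, r, j, j)
  "zrjzrzzzjr" → prefix "zrjzrz" already present; 4 new (z, z, j, r)
  "jrrjzj" → prefix "jrrjz" already present; 1 new (j)
  "zrjzrrrjzj" → prefix "zrjzrrr" already present; 3 new (j, z, j)
  "zrjzrjjrzr" → prefix "zrjzr" already present; 5 new (j, j, r, z, r)
  "jrrjjzj" → prefix "jrrj" already present; 3 new (j, z, j)
  "zrjzrj" → prefix "zrjzrj" already present; 0 new (none)
  "jrrjzjzjz" → prefix "jrrjzj" already present; 3 new (z, j, z)
  "zrjzrjjj" → prefix "zrjzrjj" already present; 1 new (j)
  "jrrjrrzr" → prefix "jrrjr" already present; 3 new (r, z, r)
  "zrjzrjjz" → prefix "zrjzrjj" already present; 1 new (z)
  "zrjzrrzzrj" → prefix "zrjzrr" already present; 4 new (z, z, r, j)
  "zrjzrjrr" → prefix "zrjzrj" already present; 2 new (r, r)
Total nodes = 6 + 9 + 5 + 3 + 6 + 4 + 4 + 1 + 3 + 5 + 3 + 0 + 3 + 1 + 3 + 1 + 4 + 2 = 63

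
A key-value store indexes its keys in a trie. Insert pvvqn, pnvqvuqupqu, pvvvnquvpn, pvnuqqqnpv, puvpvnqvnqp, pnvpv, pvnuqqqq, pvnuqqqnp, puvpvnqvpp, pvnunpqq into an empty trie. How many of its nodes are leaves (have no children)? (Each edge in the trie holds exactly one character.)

9

Leaves are exactly the stored words that no other stored word extends.
Those words: "pnvpv", "pnvqvuqupqu", "puvpvnqvnqp", "puvpvnqvpp", "pvnunpqq", "pvnuqqqnpv", "pvnuqqqq", "pvvqn", "pvvvnquvpn"
Leaf count: 9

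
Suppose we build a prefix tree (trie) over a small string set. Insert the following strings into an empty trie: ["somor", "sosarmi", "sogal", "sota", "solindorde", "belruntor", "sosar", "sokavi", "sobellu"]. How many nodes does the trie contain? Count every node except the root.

41

Trace insertions, counting only characters that open a new branch:
  "somor" → 5 new (s, o, m, o, r)
  "sosarmi" → prefix "so" already present; 5 new (s, a, r, m, i)
  "sogal" → prefix "so" already present; 3 new (g, a, l)
  "sota" → prefix "so" already present; 2 new (t, a)
  "solindorde" → prefix "so" already present; 8 new (l, i, n, d, o, r, d, e)
  "belruntor" → 9 new (b, e, l, r, u, n, t, o, r)
  "sosar" → prefix "sosar" already present; 0 new (none)
  "sokavi" → prefix "so" already present; 4 new (k, a, v, i)
  "sobellu" → prefix "so" already present; 5 new (b, e, l, l, u)
Total nodes = 5 + 5 + 3 + 2 + 8 + 9 + 0 + 4 + 5 = 41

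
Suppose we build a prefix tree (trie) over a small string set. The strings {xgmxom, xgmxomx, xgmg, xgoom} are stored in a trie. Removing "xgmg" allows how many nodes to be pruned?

1

After clearing the end-marker at "xgmg", prune upward until reaching a node still needed by another word.
The suffix "g" (1 node) is used only by "xgmg"; the node for "xgm" still has the child "x", so pruning stops there.
Nodes removed: 1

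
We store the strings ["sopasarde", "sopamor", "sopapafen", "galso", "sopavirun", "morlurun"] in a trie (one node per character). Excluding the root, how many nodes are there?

35

Trace insertions, counting only characters that open a new branch:
  "sopasarde" → 9 new (s, o, p, a, s, a, r, d, e)
  "sopamor" → prefix "sopa" already present; 3 new (m, o, r)
  "sopapafen" → prefix "sopa" already present; 5 new (p, a, f, e, n)
  "galso" → 5 new (g, a, l, s, o)
  "sopavirun" → prefix "sopa" already present; 5 new (v, i, r, u, n)
  "morlurun" → 8 new (m, o, r, l, u, r, u, n)
Total nodes = 9 + 3 + 5 + 5 + 5 + 8 = 35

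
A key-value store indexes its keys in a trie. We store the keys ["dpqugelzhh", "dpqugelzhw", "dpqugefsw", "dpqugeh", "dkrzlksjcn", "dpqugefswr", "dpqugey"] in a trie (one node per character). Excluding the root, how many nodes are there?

26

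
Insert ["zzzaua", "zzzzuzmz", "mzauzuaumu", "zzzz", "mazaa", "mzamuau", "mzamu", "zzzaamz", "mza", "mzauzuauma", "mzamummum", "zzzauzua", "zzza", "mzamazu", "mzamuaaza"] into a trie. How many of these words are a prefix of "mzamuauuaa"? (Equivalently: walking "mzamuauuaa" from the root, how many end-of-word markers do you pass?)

Check each prefix of "mzamuauuaa" against the stored set — each match is an end-marker on the path.
Prefixes of the query that are stored words: "mza", "mzamu", "mzamuau"
Count: 3

3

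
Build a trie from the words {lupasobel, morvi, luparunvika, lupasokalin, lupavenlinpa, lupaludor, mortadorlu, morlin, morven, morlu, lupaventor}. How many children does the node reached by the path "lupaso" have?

Follow the path "lupaso" to its node, then look at its outgoing edges.
Distinct next characters after "lupaso": b, k.
That node has 2 child edges.

2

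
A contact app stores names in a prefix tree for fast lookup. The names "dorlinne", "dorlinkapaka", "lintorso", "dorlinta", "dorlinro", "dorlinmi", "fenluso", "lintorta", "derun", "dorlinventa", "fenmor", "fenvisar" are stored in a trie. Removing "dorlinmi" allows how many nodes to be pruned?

2

Walk "dorlinmi" from the leaf back toward the root, removing each node that no remaining word uses.
The suffix "mi" (2 nodes) is used only by "dorlinmi"; the node for "dorlin" still has the child "n", so pruning stops there.
Nodes removed: 2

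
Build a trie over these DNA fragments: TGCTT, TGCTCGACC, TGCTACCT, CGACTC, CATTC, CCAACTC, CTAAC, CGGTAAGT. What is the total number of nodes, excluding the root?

For each word, the new-node count is its length minus the longest prefix already in the trie:
  "TGCTT" → 5 new (T, G, C, T, T)
  "TGCTCGACC" → prefix "TGCT" already present; 5 new (C, G, A, C, C)
  "TGCTACCT" → prefix "TGCT" already present; 4 new (A, C, C, T)
  "CGACTC" → 6 new (C, G, A, C, T, C)
  "CATTC" → prefix "C" already present; 4 new (A, T, T, C)
  "CCAACTC" → prefix "C" already present; 6 new (C, A, A, C, T, C)
  "CTAAC" → prefix "C" already present; 4 new (T, A, A, C)
  "CGGTAAGT" → prefix "CG" already present; 6 new (G, T, A, A, G, T)
Total nodes = 5 + 5 + 4 + 6 + 4 + 6 + 4 + 6 = 40

40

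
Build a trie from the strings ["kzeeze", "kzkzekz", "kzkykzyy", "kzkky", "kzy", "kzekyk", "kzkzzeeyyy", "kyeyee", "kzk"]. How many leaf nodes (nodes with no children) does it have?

8

Leaves are exactly the stored words that no other stored word extends.
Those words: "kyeyee", "kzeeze", "kzekyk", "kzkky", "kzkykzyy", "kzkzekz", "kzkzzeeyyy", "kzy"
Leaf count: 8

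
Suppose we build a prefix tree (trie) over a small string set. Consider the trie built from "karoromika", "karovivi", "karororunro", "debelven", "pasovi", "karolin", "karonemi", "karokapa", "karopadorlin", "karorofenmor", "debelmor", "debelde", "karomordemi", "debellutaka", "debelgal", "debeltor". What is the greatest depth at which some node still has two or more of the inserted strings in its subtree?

6

The deepest shared node is where two words last agree before diverging.
"karorofenmor" and "karoromika" agree on "karoro" (6 characters) before diverging; nothing deeper is shared.
Longest shared-prefix length: 6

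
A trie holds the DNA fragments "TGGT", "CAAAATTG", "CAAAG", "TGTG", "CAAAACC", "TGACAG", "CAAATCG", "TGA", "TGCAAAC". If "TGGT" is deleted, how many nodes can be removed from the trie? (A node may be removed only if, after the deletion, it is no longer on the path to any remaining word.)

Walk "TGGT" from the leaf back toward the root, removing each node that no remaining word uses.
The suffix "GT" (2 nodes) is used only by "TGGT"; the node for "TG" still has the child "T", so pruning stops there.
Nodes removed: 2

2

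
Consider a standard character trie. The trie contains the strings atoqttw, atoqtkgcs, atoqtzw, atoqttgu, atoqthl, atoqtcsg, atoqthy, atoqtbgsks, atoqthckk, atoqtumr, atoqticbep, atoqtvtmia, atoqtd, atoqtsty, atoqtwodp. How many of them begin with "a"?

Traverse to the node for "a", then collect every word in that subtree.
Matches: "atoqtbgsks", "atoqtcsg", "atoqtd", "atoqthckk", "atoqthl", "atoqthy", "atoqticbep", "atoqtkgcs", "atoqtsty", "atoqttgu", "atoqttw", "atoqtumr", "atoqtvtmia", "atoqtwodp", "atoqtzw"
Count: 15

15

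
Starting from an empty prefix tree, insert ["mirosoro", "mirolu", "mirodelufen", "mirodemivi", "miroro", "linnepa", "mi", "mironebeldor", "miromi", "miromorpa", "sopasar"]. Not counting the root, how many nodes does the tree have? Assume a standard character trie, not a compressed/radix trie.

51

For each word, the new-node count is its length minus the longest prefix already in the trie:
  "mirosoro" → 8 new (m, i, r, o, s, o, r, o)
  "mirolu" → prefix "miro" already present; 2 new (l, u)
  "mirodelufen" → prefix "miro" already present; 7 new (d, e, l, u, f, e, n)
  "mirodemivi" → prefix "mirode" already present; 4 new (m, i, v, i)
  "miroro" → prefix "miro" already present; 2 new (r, o)
  "linnepa" → 7 new (l, i, n, n, e, p, a)
  "mi" → prefix "mi" already present; 0 new (none)
  "mironebeldor" → prefix "miro" already present; 8 new (n, e, b, e, l, d, o, r)
  "miromi" → prefix "miro" already present; 2 new (m, i)
  "miromorpa" → prefix "mirom" already present; 4 new (o, r, p, a)
  "sopasar" → 7 new (s, o, p, a, s, a, r)
Total nodes = 8 + 2 + 7 + 4 + 2 + 7 + 0 + 8 + 2 + 4 + 7 = 51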